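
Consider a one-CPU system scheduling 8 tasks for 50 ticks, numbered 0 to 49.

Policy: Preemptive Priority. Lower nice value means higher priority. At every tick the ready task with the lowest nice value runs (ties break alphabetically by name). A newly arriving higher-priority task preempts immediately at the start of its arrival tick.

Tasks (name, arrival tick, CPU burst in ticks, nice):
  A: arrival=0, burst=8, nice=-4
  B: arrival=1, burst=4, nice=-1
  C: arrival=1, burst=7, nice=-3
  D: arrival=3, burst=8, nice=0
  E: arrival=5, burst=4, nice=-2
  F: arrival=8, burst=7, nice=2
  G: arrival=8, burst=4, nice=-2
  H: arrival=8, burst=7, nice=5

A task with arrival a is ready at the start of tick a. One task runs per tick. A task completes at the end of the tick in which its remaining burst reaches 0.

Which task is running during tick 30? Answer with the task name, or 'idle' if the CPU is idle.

running at tick 30 = D

t=0: ready={A} → run A
t=1: ready={A,B,C} → run A
t=2: ready={A,B,C} → run A
t=3: ready={A,B,C,D} → run A
t=4: ready={A,B,C,D} → run A
t=5: ready={A,B,C,D,E} → run A
t=6: ready={A,B,C,D,E} → run A
t=7: ready={A,B,C,D,E} → run A
t=8: ready={B,C,D,E,F,G,H} → run C
t=9: ready={B,C,D,E,F,G,H} → run C
t=10: ready={B,C,D,E,F,G,H} → run C
t=11: ready={B,C,D,E,F,G,H} → run C
t=12: ready={B,C,D,E,F,G,H} → run C
t=13: ready={B,C,D,E,F,G,H} → run C
t=14: ready={B,C,D,E,F,G,H} → run C
t=15: ready={B,D,E,F,G,H} → run E
t=16: ready={B,D,E,F,G,H} → run E
t=17: ready={B,D,E,F,G,H} → run E
t=18: ready={B,D,E,F,G,H} → run E
t=19: ready={B,D,F,G,H} → run G
t=20: ready={B,D,F,G,H} → run G
t=21: ready={B,D,F,G,H} → run G
t=22: ready={B,D,F,G,H} → run G
t=23: ready={B,D,F,H} → run B
t=24: ready={B,D,F,H} → run B
t=25: ready={B,D,F,H} → run B
t=26: ready={B,D,F,H} → run B
t=27: ready={D,F,H} → run D
t=28: ready={D,F,H} → run D
t=29: ready={D,F,H} → run D
t=30: ready={D,F,H} → run D
t=31: ready={D,F,H} → run D
t=32: ready={D,F,H} → run D
t=33: ready={D,F,H} → run D
t=34: ready={D,F,H} → run D
t=35: ready={F,H} → run F
t=36: ready={F,H} → run F
t=37: ready={F,H} → run F
t=38: ready={F,H} → run F
t=39: ready={F,H} → run F
t=40: ready={F,H} → run F
t=41: ready={F,H} → run F
t=42: ready={H} → run H
t=43: ready={H} → run H
t=44: ready={H} → run H
t=45: ready={H} → run H
t=46: ready={H} → run H
t=47: ready={H} → run H
t=48: ready={H} → run H
t=49: (idle)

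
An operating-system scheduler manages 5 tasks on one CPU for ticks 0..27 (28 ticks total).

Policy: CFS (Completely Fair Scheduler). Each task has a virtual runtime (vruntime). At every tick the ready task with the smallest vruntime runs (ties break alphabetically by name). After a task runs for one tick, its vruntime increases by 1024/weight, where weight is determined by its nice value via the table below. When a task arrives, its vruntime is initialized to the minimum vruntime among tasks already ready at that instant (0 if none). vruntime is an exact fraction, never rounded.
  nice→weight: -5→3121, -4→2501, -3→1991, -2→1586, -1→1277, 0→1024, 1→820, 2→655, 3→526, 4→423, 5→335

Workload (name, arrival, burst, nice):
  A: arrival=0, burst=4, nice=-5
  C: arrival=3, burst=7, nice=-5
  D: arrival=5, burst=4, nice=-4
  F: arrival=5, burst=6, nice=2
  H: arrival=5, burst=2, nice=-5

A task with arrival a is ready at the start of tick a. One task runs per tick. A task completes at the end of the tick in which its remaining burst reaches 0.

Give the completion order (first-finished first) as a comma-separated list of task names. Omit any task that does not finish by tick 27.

t=0: vr[A=0] → run A
t=1: vr[A=1024/3121] → run A
t=2: vr[A=2048/3121] → run A
t=3: vr[A=3072/3121 C=3072/3121] → run A
t=4: vr[C=3072/3121] → run C
t=5: vr[C=4096/3121 D=4096/3121 F=4096/3121 H=4096/3121] → run C
t=6: vr[C=5120/3121 D=4096/3121 F=4096/3121 H=4096/3121] → run D
t=7: vr[C=5120/3121 D=13440000/7805621 F=4096/3121 H=4096/3121] → run F
t=8: vr[C=5120/3121 D=13440000/7805621 F=5878784/2044255 H=4096/3121] → run H
t=9: vr[C=5120/3121 D=13440000/7805621 F=5878784/2044255 H=5120/3121] → run C
t=10: vr[C=6144/3121 D=13440000/7805621 F=5878784/2044255 H=5120/3121] → run H
t=11: vr[C=6144/3121 D=13440000/7805621 F=5878784/2044255] → run D
t=12: vr[C=6144/3121 D=16635904/7805621 F=5878784/2044255] → run C
t=13: vr[C=7168/3121 D=16635904/7805621 F=5878784/2044255] → run D
t=14: vr[C=7168/3121 D=19831808/7805621 F=5878784/2044255] → run C
t=15: vr[C=8192/3121 D=19831808/7805621 F=5878784/2044255] → run D
t=16: vr[C=8192/3121 F=5878784/2044255] → run C
t=17: vr[C=9216/3121 F=5878784/2044255] → run F
t=18: vr[C=9216/3121 F=9074688/2044255] → run C
t=19: vr[F=9074688/2044255] → run F
t=20: vr[F=12270592/2044255] → run F
t=21: vr[F=15466496/2044255] → run F
t=22: vr[F=3732480/408851] → run F
t=23: (idle)
t=24: (idle)
t=25: (idle)
t=26: (idle)
t=27: (idle)

completion order = A, H, D, C, F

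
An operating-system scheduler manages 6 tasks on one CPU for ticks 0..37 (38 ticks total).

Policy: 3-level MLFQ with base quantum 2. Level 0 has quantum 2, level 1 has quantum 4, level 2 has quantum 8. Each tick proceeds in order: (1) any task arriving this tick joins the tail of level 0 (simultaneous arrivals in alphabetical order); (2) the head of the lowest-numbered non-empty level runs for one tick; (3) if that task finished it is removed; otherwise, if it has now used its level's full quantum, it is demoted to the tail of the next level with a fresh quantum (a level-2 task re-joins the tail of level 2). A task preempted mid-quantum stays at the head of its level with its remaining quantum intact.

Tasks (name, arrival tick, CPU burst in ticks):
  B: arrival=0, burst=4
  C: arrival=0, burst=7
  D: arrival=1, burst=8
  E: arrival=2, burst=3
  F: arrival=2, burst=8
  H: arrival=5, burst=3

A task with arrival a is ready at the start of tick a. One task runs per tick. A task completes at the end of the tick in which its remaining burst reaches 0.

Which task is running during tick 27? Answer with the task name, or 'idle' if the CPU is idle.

running at tick 27 = H

t=0: L0/L1/L2 = BC/-/- → run B
t=1: L0/L1/L2 = BCD/-/- → run B
t=2: L0/L1/L2 = CDEF/B/- → run C
t=3: L0/L1/L2 = CDEF/B/- → run C
t=4: L0/L1/L2 = DEF/BC/- → run D
t=5: L0/L1/L2 = DEFH/BC/- → run D
t=6: L0/L1/L2 = EFH/BCD/- → run E
t=7: L0/L1/L2 = EFH/BCD/- → run E
t=8: L0/L1/L2 = FH/BCDE/- → run F
t=9: L0/L1/L2 = FH/BCDE/- → run F
t=10: L0/L1/L2 = H/BCDEF/- → run H
t=11: L0/L1/L2 = H/BCDEF/- → run H
t=12: L0/L1/L2 = -/BCDEFH/- → run B
t=13: L0/L1/L2 = -/BCDEFH/- → run B
t=14: L0/L1/L2 = -/CDEFH/- → run C
t=15: L0/L1/L2 = -/CDEFH/- → run C
t=16: L0/L1/L2 = -/CDEFH/- → run C
t=17: L0/L1/L2 = -/CDEFH/- → run C
t=18: L0/L1/L2 = -/DEFH/C → run D
t=19: L0/L1/L2 = -/DEFH/C → run D
t=20: L0/L1/L2 = -/DEFH/C → run D
t=21: L0/L1/L2 = -/DEFH/C → run D
t=22: L0/L1/L2 = -/EFH/CD → run E
t=23: L0/L1/L2 = -/FH/CD → run F
t=24: L0/L1/L2 = -/FH/CD → run F
t=25: L0/L1/L2 = -/FH/CD → run F
t=26: L0/L1/L2 = -/FH/CD → run F
t=27: L0/L1/L2 = -/H/CDF → run H
t=28: L0/L1/L2 = -/-/CDF → run C
t=29: L0/L1/L2 = -/-/DF → run D
t=30: L0/L1/L2 = -/-/DF → run D
t=31: L0/L1/L2 = -/-/F → run F
t=32: L0/L1/L2 = -/-/F → run F
t=33: (idle)
t=34: (idle)
t=35: (idle)
t=36: (idle)
t=37: (idle)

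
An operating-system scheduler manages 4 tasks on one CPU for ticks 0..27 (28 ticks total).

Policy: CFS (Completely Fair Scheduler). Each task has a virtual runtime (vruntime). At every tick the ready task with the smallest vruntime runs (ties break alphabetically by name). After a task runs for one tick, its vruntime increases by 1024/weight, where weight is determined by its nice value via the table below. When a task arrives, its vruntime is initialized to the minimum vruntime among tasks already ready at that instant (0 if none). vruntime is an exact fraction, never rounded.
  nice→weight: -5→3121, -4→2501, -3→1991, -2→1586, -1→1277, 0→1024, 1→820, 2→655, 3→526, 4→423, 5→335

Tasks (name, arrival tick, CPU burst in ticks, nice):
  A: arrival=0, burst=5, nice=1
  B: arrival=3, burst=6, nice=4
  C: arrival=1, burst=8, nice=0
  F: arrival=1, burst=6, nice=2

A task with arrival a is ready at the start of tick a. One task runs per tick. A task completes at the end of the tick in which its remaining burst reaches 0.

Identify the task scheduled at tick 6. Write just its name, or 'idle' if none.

t=0: vr[A=0] → run A
t=1: vr[A=256/205 C=256/205 F=256/205] → run A
t=2: vr[A=512/205 C=256/205 F=256/205] → run C
t=3: vr[A=512/205 B=256/205 C=461/205 F=256/205] → run B
t=4: vr[A=512/205 B=318208/86715 C=461/205 F=256/205] → run F
t=5: vr[A=512/205 B=318208/86715 C=461/205 F=15104/5371] → run C
t=6: vr[A=512/205 B=318208/86715 C=666/205 F=15104/5371] → run A
t=7: vr[A=768/205 B=318208/86715 C=666/205 F=15104/5371] → run F
t=8: vr[A=768/205 B=318208/86715 C=666/205 F=117504/26855] → run C
t=9: vr[A=768/205 B=318208/86715 C=871/205 F=117504/26855] → run B
t=10: vr[A=768/205 B=528128/86715 C=871/205 F=117504/26855] → run A
t=11: vr[A=1024/205 B=528128/86715 C=871/205 F=117504/26855] → run C
t=12: vr[A=1024/205 B=528128/86715 C=1076/205 F=117504/26855] → run F
t=13: vr[A=1024/205 B=528128/86715 C=1076/205 F=159488/26855] → run A
t=14: vr[B=528128/86715 C=1076/205 F=159488/26855] → run C
t=15: vr[B=528128/86715 C=1281/205 F=159488/26855] → run F
t=16: vr[B=528128/86715 C=1281/205 F=201472/26855] → run B
t=17: vr[B=246016/28905 C=1281/205 F=201472/26855] → run C
t=18: vr[B=246016/28905 C=1486/205 F=201472/26855] → run C
t=19: vr[B=246016/28905 C=1691/205 F=201472/26855] → run F
t=20: vr[B=246016/28905 C=1691/205 F=243456/26855] → run C
t=21: vr[B=246016/28905 F=243456/26855] → run B
t=22: vr[B=947968/86715 F=243456/26855] → run F
t=23: vr[B=947968/86715] → run B
t=24: vr[B=1157888/86715] → run B
t=25: (idle)
t=26: (idle)
t=27: (idle)

running at tick 6 = A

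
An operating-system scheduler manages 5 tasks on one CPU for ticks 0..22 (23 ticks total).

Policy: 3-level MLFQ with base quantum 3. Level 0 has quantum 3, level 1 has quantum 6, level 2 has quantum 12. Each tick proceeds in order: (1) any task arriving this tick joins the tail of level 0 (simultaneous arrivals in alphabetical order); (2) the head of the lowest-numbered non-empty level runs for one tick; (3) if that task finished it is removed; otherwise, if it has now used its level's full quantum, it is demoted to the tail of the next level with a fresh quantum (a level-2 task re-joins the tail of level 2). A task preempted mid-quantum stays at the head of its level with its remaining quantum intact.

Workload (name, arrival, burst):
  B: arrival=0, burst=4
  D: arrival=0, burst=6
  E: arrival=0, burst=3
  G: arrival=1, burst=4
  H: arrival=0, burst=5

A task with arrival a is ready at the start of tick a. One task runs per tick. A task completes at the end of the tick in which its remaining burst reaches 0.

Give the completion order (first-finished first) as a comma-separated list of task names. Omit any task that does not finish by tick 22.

t=0: L0/L1/L2 = BDEH/-/- → run B
t=1: L0/L1/L2 = BDEHG/-/- → run B
t=2: L0/L1/L2 = BDEHG/-/- → run B
t=3: L0/L1/L2 = DEHG/B/- → run D
t=4: L0/L1/L2 = DEHG/B/- → run D
t=5: L0/L1/L2 = DEHG/B/- → run D
t=6: L0/L1/L2 = EHG/BD/- → run E
t=7: L0/L1/L2 = EHG/BD/- → run E
t=8: L0/L1/L2 = EHG/BD/- → run E
t=9: L0/L1/L2 = HG/BD/- → run H
t=10: L0/L1/L2 = HG/BD/- → run H
t=11: L0/L1/L2 = HG/BD/- → run H
t=12: L0/L1/L2 = G/BDH/- → run G
t=13: L0/L1/L2 = G/BDH/- → run G
t=14: L0/L1/L2 = G/BDH/- → run G
t=15: L0/L1/L2 = -/BDHG/- → run B
t=16: L0/L1/L2 = -/DHG/- → run D
t=17: L0/L1/L2 = -/DHG/- → run D
t=18: L0/L1/L2 = -/DHG/- → run D
t=19: L0/L1/L2 = -/HG/- → run H
t=20: L0/L1/L2 = -/HG/- → run H
t=21: L0/L1/L2 = -/G/- → run G
t=22: (idle)

completion order = E, B, D, H, G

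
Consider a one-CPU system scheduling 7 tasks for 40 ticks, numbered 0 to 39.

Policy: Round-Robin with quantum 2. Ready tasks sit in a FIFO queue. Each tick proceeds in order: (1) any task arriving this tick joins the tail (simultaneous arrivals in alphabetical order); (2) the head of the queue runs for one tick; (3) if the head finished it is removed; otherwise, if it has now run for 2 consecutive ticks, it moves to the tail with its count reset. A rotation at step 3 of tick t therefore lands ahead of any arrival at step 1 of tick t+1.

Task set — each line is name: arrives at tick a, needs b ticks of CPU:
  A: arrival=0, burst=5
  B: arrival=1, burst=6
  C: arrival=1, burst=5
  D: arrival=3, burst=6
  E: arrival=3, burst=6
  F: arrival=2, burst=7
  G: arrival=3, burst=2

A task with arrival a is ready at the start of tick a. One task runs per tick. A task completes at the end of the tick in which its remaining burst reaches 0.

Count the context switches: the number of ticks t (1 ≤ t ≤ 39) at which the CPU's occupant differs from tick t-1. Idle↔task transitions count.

context switches = 20

t=0: queue=[A] q_used=0 → run A
t=1: queue=[A,B,C] q_used=1 → run A
t=2: queue=[B,C,A,F] q_used=0 → run B
t=3: queue=[B,C,A,F,D,E,G] q_used=1 → run B
t=4: queue=[C,A,F,D,E,G,B] q_used=0 → run C
t=5: queue=[C,A,F,D,E,G,B] q_used=1 → run C
t=6: queue=[A,F,D,E,G,B,C] q_used=0 → run A
t=7: queue=[A,F,D,E,G,B,C] q_used=1 → run A
t=8: queue=[F,D,E,G,B,C,A] q_used=0 → run F
t=9: queue=[F,D,E,G,B,C,A] q_used=1 → run F
t=10: queue=[D,E,G,B,C,A,F] q_used=0 → run D
t=11: queue=[D,E,G,B,C,A,F] q_used=1 → run D
t=12: queue=[E,G,B,C,A,F,D] q_used=0 → run E
t=13: queue=[E,G,B,C,A,F,D] q_used=1 → run E
t=14: queue=[G,B,C,A,F,D,E] q_used=0 → run G
t=15: queue=[G,B,C,A,F,D,E] q_used=1 → run G
t=16: queue=[B,C,A,F,D,E] q_used=0 → run B
t=17: queue=[B,C,A,F,D,E] q_used=1 → run B
t=18: queue=[C,A,F,D,E,B] q_used=0 → run C
t=19: queue=[C,A,F,D,E,B] q_used=1 → run C
t=20: queue=[A,F,D,E,B,C] q_used=0 → run A
t=21: queue=[F,D,E,B,C] q_used=0 → run F
t=22: queue=[F,D,E,B,C] q_used=1 → run F
t=23: queue=[D,E,B,C,F] q_used=0 → run D
t=24: queue=[D,E,B,C,F] q_used=1 → run D
t=25: queue=[E,B,C,F,D] q_used=0 → run E
t=26: queue=[E,B,C,F,D] q_used=1 → run E
t=27: queue=[B,C,F,D,E] q_used=0 → run B
t=28: queue=[B,C,F,D,E] q_used=1 → run B
t=29: queue=[C,F,D,E] q_used=0 → run C
t=30: queue=[F,D,E] q_used=0 → run F
t=31: queue=[F,D,E] q_used=1 → run F
t=32: queue=[D,E,F] q_used=0 → run D
t=33: queue=[D,E,F] q_used=1 → run D
t=34: queue=[E,F] q_used=0 → run E
t=35: queue=[E,F] q_used=1 → run E
t=36: queue=[F] q_used=0 → run F
t=37: (idle)
t=38: (idle)
t=39: (idle)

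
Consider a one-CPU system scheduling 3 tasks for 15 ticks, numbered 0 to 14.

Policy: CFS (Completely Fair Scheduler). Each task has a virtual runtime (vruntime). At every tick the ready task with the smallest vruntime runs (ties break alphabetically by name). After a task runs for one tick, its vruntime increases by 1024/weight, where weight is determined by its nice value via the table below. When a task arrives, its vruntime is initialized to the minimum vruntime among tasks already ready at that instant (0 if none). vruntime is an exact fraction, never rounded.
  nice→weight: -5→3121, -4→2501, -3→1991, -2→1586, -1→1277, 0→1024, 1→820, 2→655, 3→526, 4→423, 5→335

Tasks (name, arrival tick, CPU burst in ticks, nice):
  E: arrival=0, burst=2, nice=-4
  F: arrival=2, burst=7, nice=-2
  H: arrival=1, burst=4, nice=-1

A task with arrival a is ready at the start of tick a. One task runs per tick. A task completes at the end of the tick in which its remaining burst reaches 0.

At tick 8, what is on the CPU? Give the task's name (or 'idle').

t=0: vr[E=0] → run E
t=1: vr[E=1024/2501 H=1024/2501] → run E
t=2: vr[F=1024/2501 H=1024/2501] → run F
t=3: vr[F=34304/32513 H=1024/2501] → run H
t=4: vr[F=34304/32513 H=3868672/3193777] → run F
t=5: vr[F=55296/32513 H=3868672/3193777] → run H
t=6: vr[F=55296/32513 H=6429696/3193777] → run F
t=7: vr[F=76288/32513 H=6429696/3193777] → run H
t=8: vr[F=76288/32513 H=8990720/3193777] → run F
t=9: vr[F=97280/32513 H=8990720/3193777] → run H
t=10: vr[F=97280/32513] → run F
t=11: vr[F=118272/32513] → run F
t=12: vr[F=139264/32513] → run F
t=13: (idle)
t=14: (idle)

running at tick 8 = F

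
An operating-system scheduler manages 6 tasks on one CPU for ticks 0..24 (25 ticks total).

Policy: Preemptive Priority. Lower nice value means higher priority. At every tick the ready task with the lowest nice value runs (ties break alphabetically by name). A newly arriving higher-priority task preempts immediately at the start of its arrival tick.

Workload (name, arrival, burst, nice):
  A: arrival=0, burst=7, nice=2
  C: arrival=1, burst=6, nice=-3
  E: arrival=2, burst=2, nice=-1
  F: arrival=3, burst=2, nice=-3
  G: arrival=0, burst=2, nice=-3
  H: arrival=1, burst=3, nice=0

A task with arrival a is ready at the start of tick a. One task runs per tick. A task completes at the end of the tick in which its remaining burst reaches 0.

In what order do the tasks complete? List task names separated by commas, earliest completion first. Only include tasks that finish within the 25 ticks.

t=0: ready={A,G} → run G
t=1: ready={A,C,G,H} → run C
t=2: ready={A,C,E,G,H} → run C
t=3: ready={A,C,E,F,G,H} → run C
t=4: ready={A,C,E,F,G,H} → run C
t=5: ready={A,C,E,F,G,H} → run C
t=6: ready={A,C,E,F,G,H} → run C
t=7: ready={A,E,F,G,H} → run F
t=8: ready={A,E,F,G,H} → run F
t=9: ready={A,E,G,H} → run G
t=10: ready={A,E,H} → run E
t=11: ready={A,E,H} → run E
t=12: ready={A,H} → run H
t=13: ready={A,H} → run H
t=14: ready={A,H} → run H
t=15: ready={A} → run A
t=16: ready={A} → run A
t=17: ready={A} → run A
t=18: ready={A} → run A
t=19: ready={A} → run A
t=20: ready={A} → run A
t=21: ready={A} → run A
t=22: (idle)
t=23: (idle)
t=24: (idle)

completion order = C, F, G, E, H, A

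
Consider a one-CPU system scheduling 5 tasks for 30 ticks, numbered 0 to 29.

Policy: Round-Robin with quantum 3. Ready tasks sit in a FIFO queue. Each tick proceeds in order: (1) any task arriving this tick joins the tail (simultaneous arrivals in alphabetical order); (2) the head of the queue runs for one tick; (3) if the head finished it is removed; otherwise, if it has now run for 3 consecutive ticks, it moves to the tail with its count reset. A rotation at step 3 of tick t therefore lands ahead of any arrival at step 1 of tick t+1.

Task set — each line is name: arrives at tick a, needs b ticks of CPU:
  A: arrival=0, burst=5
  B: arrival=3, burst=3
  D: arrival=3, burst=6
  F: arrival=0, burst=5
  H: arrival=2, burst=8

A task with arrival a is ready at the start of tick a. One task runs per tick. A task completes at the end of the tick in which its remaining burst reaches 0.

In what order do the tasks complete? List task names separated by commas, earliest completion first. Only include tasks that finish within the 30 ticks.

completion order = A, B, F, D, H

t=0: queue=[A,F] q_used=0 → run A
t=1: queue=[A,F] q_used=1 → run A
t=2: queue=[A,F,H] q_used=2 → run A
t=3: queue=[F,H,A,B,D] q_used=0 → run F
t=4: queue=[F,H,A,B,D] q_used=1 → run F
t=5: queue=[F,H,A,B,D] q_used=2 → run F
t=6: queue=[H,A,B,D,F] q_used=0 → run H
t=7: queue=[H,A,B,D,F] q_used=1 → run H
t=8: queue=[H,A,B,D,F] q_used=2 → run H
t=9: queue=[A,B,D,F,H] q_used=0 → run A
t=10: queue=[A,B,D,F,H] q_used=1 → run A
t=11: queue=[B,D,F,H] q_used=0 → run B
t=12: queue=[B,D,F,H] q_used=1 → run B
t=13: queue=[B,D,F,H] q_used=2 → run B
t=14: queue=[D,F,H] q_used=0 → run D
t=15: queue=[D,F,H] q_used=1 → run D
t=16: queue=[D,F,H] q_used=2 → run D
t=17: queue=[F,H,D] q_used=0 → run F
t=18: queue=[F,H,D] q_used=1 → run F
t=19: queue=[H,D] q_used=0 → run H
t=20: queue=[H,D] q_used=1 → run H
t=21: queue=[H,D] q_used=2 → run H
t=22: queue=[D,H] q_used=0 → run D
t=23: queue=[D,H] q_used=1 → run D
t=24: queue=[D,H] q_used=2 → run D
t=25: queue=[H] q_used=0 → run H
t=26: queue=[H] q_used=1 → run H
t=27: (idle)
t=28: (idle)
t=29: (idle)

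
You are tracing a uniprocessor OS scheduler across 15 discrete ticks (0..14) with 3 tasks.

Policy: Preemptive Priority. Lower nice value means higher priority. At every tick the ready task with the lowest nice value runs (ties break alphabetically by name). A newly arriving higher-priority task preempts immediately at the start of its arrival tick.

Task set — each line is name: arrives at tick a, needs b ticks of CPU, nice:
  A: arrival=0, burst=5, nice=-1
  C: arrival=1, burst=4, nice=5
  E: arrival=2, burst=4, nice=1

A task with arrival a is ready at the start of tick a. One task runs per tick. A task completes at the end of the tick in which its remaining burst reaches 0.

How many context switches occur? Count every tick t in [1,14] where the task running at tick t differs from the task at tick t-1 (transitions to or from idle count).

t=0: ready={A} → run A
t=1: ready={A,C} → run A
t=2: ready={A,C,E} → run A
t=3: ready={A,C,E} → run A
t=4: ready={A,C,E} → run A
t=5: ready={C,E} → run E
t=6: ready={C,E} → run E
t=7: ready={C,E} → run E
t=8: ready={C,E} → run E
t=9: ready={C} → run C
t=10: ready={C} → run C
t=11: ready={C} → run C
t=12: ready={C} → run C
t=13: (idle)
t=14: (idle)

context switches = 3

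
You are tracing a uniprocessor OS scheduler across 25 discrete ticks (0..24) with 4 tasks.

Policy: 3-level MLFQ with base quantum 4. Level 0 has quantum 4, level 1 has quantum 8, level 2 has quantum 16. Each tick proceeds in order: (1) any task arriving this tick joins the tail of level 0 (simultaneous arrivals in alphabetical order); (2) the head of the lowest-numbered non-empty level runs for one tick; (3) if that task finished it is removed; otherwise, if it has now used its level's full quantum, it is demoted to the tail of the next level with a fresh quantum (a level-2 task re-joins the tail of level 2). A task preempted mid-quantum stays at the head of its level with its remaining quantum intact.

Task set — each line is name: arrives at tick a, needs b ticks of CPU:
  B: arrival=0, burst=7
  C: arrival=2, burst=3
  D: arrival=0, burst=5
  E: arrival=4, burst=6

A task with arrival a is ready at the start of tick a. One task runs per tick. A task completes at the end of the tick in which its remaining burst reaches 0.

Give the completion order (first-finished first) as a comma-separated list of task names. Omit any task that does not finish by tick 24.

t=0: L0/L1/L2 = BD/-/- → run B
t=1: L0/L1/L2 = BD/-/- → run B
t=2: L0/L1/L2 = BDC/-/- → run B
t=3: L0/L1/L2 = BDC/-/- → run B
t=4: L0/L1/L2 = DCE/B/- → run D
t=5: L0/L1/L2 = DCE/B/- → run D
t=6: L0/L1/L2 = DCE/B/- → run D
t=7: L0/L1/L2 = DCE/B/- → run D
t=8: L0/L1/L2 = CE/BD/- → run C
t=9: L0/L1/L2 = CE/BD/- → run C
t=10: L0/L1/L2 = CE/BD/- → run C
t=11: L0/L1/L2 = E/BD/- → run E
t=12: L0/L1/L2 = E/BD/- → run E
t=13: L0/L1/L2 = E/BD/- → run E
t=14: L0/L1/L2 = E/BD/- → run E
t=15: L0/L1/L2 = -/BDE/- → run B
t=16: L0/L1/L2 = -/BDE/- → run B
t=17: L0/L1/L2 = -/BDE/- → run B
t=18: L0/L1/L2 = -/DE/- → run D
t=19: L0/L1/L2 = -/E/- → run E
t=20: L0/L1/L2 = -/E/- → run E
t=21: (idle)
t=22: (idle)
t=23: (idle)
t=24: (idle)

completion order = C, B, D, E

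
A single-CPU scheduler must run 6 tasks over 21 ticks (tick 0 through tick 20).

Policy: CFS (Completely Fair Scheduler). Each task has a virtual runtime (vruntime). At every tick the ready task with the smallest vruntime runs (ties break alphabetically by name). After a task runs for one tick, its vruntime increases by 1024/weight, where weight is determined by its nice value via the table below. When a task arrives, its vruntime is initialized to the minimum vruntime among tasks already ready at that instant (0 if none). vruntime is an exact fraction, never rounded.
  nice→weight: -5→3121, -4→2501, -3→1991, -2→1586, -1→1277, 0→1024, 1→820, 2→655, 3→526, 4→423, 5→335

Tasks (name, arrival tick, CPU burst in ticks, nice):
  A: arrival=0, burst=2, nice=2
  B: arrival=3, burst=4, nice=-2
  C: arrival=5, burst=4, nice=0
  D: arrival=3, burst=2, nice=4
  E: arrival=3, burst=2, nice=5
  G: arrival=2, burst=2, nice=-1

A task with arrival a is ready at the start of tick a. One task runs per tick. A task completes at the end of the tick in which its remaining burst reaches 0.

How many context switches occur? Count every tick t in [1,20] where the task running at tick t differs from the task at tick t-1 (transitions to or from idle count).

t=0: vr[A=0] → run A
t=1: vr[A=1024/655] → run A
t=2: vr[G=0] → run G
t=3: vr[B=1024/1277 D=1024/1277 E=1024/1277 G=1024/1277] → run B
t=4: vr[B=1465856/1012661 D=1024/1277 E=1024/1277 G=1024/1277] → run D
t=5: vr[B=1465856/1012661 C=1024/1277 D=1740800/540171 E=1024/1277 G=1024/1277] → run C
t=6: vr[B=1465856/1012661 C=2301/1277 D=1740800/540171 E=1024/1277 G=1024/1277] → run E
t=7: vr[B=1465856/1012661 C=2301/1277 D=1740800/540171 E=1650688/427795 G=1024/1277] → run G
t=8: vr[B=1465856/1012661 C=2301/1277 D=1740800/540171 E=1650688/427795] → run B
t=9: vr[B=2119680/1012661 C=2301/1277 D=1740800/540171 E=1650688/427795] → run C
t=10: vr[B=2119680/1012661 C=3578/1277 D=1740800/540171 E=1650688/427795] → run B
t=11: vr[B=2773504/1012661 C=3578/1277 D=1740800/540171 E=1650688/427795] → run B
t=12: vr[C=3578/1277 D=1740800/540171 E=1650688/427795] → run C
t=13: vr[C=4855/1277 D=1740800/540171 E=1650688/427795] → run D
t=14: vr[C=4855/1277 E=1650688/427795] → run C
t=15: vr[E=1650688/427795] → run E
t=16: (idle)
t=17: (idle)
t=18: (idle)
t=19: (idle)
t=20: (idle)

context switches = 14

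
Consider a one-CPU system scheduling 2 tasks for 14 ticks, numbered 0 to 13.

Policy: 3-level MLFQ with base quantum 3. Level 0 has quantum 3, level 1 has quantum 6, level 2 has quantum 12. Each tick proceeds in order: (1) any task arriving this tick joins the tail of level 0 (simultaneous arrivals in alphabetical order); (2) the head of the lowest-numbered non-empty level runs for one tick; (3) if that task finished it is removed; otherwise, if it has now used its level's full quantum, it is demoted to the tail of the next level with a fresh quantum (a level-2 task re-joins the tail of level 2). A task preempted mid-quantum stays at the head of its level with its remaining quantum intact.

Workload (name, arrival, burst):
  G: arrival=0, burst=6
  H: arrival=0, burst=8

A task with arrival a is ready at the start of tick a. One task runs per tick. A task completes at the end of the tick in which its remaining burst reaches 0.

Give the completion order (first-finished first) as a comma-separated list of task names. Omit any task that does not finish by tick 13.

t=0: L0/L1/L2 = GH/-/- → run G
t=1: L0/L1/L2 = GH/-/- → run G
t=2: L0/L1/L2 = GH/-/- → run G
t=3: L0/L1/L2 = H/G/- → run H
t=4: L0/L1/L2 = H/G/- → run H
t=5: L0/L1/L2 = H/G/- → run H
t=6: L0/L1/L2 = -/GH/- → run G
t=7: L0/L1/L2 = -/GH/- → run G
t=8: L0/L1/L2 = -/GH/- → run G
t=9: L0/L1/L2 = -/H/- → run H
t=10: L0/L1/L2 = -/H/- → run H
t=11: L0/L1/L2 = -/H/- → run H
t=12: L0/L1/L2 = -/H/- → run H
t=13: L0/L1/L2 = -/H/- → run H

completion order = G, H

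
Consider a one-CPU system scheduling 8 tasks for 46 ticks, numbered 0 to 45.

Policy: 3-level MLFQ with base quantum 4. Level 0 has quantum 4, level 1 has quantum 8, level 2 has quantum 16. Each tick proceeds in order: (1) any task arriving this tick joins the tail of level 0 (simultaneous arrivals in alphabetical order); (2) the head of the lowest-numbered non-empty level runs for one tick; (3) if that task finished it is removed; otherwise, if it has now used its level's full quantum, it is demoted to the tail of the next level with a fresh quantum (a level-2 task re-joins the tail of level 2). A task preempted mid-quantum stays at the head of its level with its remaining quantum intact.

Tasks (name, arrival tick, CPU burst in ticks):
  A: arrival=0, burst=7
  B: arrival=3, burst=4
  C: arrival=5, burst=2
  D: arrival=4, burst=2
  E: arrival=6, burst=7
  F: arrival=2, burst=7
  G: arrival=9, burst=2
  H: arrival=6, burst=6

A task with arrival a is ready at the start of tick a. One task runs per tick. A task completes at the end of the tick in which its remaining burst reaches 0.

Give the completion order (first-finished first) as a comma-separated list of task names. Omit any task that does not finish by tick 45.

completion order = B, D, C, G, A, F, E, H

t=0: L0/L1/L2 = A/-/- → run A
t=1: L0/L1/L2 = A/-/- → run A
t=2: L0/L1/L2 = AF/-/- → run A
t=3: L0/L1/L2 = AFB/-/- → run A
t=4: L0/L1/L2 = FBD/A/- → run F
t=5: L0/L1/L2 = FBDC/A/- → run F
t=6: L0/L1/L2 = FBDCEH/A/- → run F
t=7: L0/L1/L2 = FBDCEH/A/- → run F
t=8: L0/L1/L2 = BDCEH/AF/- → run B
t=9: L0/L1/L2 = BDCEHG/AF/- → run B
t=10: L0/L1/L2 = BDCEHG/AF/- → run B
t=11: L0/L1/L2 = BDCEHG/AF/- → run B
t=12: L0/L1/L2 = DCEHG/AF/- → run D
t=13: L0/L1/L2 = DCEHG/AF/- → run D
t=14: L0/L1/L2 = CEHG/AF/- → run C
t=15: L0/L1/L2 = CEHG/AF/- → run C
t=16: L0/L1/L2 = EHG/AF/- → run E
t=17: L0/L1/L2 = EHG/AF/- → run E
t=18: L0/L1/L2 = EHG/AF/- → run E
t=19: L0/L1/L2 = EHG/AF/- → run E
t=20: L0/L1/L2 = HG/AFE/- → run H
t=21: L0/L1/L2 = HG/AFE/- → run H
t=22: L0/L1/L2 = HG/AFE/- → run H
t=23: L0/L1/L2 = HG/AFE/- → run H
t=24: L0/L1/L2 = G/AFEH/- → run G
t=25: L0/L1/L2 = G/AFEH/- → run G
t=26: L0/L1/L2 = -/AFEH/- → run A
t=27: L0/L1/L2 = -/AFEH/- → run A
t=28: L0/L1/L2 = -/AFEH/- → run A
t=29: L0/L1/L2 = -/FEH/- → run F
t=30: L0/L1/L2 = -/FEH/- → run F
t=31: L0/L1/L2 = -/FEH/- → run F
t=32: L0/L1/L2 = -/EH/- → run E
t=33: L0/L1/L2 = -/EH/- → run E
t=34: L0/L1/L2 = -/EH/- → run E
t=35: L0/L1/L2 = -/H/- → run H
t=36: L0/L1/L2 = -/H/- → run H
t=37: (idle)
t=38: (idle)
t=39: (idle)
t=40: (idle)
t=41: (idle)
t=42: (idle)
t=43: (idle)
t=44: (idle)
t=45: (idle)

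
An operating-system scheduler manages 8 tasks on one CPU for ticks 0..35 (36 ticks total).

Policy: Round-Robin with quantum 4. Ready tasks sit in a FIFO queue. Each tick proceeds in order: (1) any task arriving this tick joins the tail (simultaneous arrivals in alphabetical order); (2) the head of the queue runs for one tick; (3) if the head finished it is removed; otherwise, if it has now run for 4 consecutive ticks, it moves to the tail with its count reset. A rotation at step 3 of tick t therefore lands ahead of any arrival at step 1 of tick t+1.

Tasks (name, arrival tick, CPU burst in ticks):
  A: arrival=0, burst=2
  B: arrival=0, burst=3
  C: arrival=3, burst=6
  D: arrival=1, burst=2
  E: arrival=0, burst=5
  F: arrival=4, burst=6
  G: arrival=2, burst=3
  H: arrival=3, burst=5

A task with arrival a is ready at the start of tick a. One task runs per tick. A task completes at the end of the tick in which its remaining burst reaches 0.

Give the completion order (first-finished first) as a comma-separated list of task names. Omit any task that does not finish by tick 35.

t=0: queue=[A,B,E] q_used=0 → run A
t=1: queue=[A,B,E,D] q_used=1 → run A
t=2: queue=[B,E,D,G] q_used=0 → run B
t=3: queue=[B,E,D,G,C,H] q_used=1 → run B
t=4: queue=[B,E,D,G,C,H,F] q_used=2 → run B
t=5: queue=[E,D,G,C,H,F] q_used=0 → run E
t=6: queue=[E,D,G,C,H,F] q_used=1 → run E
t=7: queue=[E,D,G,C,H,F] q_used=2 → run E
t=8: queue=[E,D,G,C,H,F] q_used=3 → run E
t=9: queue=[D,G,C,H,F,E] q_used=0 → run D
t=10: queue=[D,G,C,H,F,E] q_used=1 → run D
t=11: queue=[G,C,H,F,E] q_used=0 → run G
t=12: queue=[G,C,H,F,E] q_used=1 → run G
t=13: queue=[G,C,H,F,E] q_used=2 → run G
t=14: queue=[C,H,F,E] q_used=0 → run C
t=15: queue=[C,H,F,E] q_used=1 → run C
t=16: queue=[C,H,F,E] q_used=2 → run C
t=17: queue=[C,H,F,E] q_used=3 → run C
t=18: queue=[H,F,E,C] q_used=0 → run H
t=19: queue=[H,F,E,C] q_used=1 → run H
t=20: queue=[H,F,E,C] q_used=2 → run H
t=21: queue=[H,F,E,C] q_used=3 → run H
t=22: queue=[F,E,C,H] q_used=0 → run F
t=23: queue=[F,E,C,H] q_used=1 → run F
t=24: queue=[F,E,C,H] q_used=2 → run F
t=25: queue=[F,E,C,H] q_used=3 → run F
t=26: queue=[E,C,H,F] q_used=0 → run E
t=27: queue=[C,H,F] q_used=0 → run C
t=28: queue=[C,H,F] q_used=1 → run C
t=29: queue=[H,F] q_used=0 → run H
t=30: queue=[F] q_used=0 → run F
t=31: queue=[F] q_used=1 → run F
t=32: (idle)
t=33: (idle)
t=34: (idle)
t=35: (idle)

completion order = A, B, D, G, E, C, H, F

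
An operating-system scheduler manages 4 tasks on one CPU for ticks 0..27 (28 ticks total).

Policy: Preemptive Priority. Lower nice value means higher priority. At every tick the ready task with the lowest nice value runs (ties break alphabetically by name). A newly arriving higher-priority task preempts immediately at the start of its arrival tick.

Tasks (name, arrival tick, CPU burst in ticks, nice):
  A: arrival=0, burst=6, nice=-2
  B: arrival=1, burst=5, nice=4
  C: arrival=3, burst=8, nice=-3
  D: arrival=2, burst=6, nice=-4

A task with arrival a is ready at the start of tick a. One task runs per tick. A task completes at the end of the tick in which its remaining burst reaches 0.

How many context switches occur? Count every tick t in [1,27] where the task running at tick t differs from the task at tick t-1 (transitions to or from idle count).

t=0: ready={A} → run A
t=1: ready={A,B} → run A
t=2: ready={A,B,D} → run D
t=3: ready={A,B,C,D} → run D
t=4: ready={A,B,C,D} → run D
t=5: ready={A,B,C,D} → run D
t=6: ready={A,B,C,D} → run D
t=7: ready={A,B,C,D} → run D
t=8: ready={A,B,C} → run C
t=9: ready={A,B,C} → run C
t=10: ready={A,B,C} → run C
t=11: ready={A,B,C} → run C
t=12: ready={A,B,C} → run C
t=13: ready={A,B,C} → run C
t=14: ready={A,B,C} → run C
t=15: ready={A,B,C} → run C
t=16: ready={A,B} → run A
t=17: ready={A,B} → run A
t=18: ready={A,B} → run A
t=19: ready={A,B} → run A
t=20: ready={B} → run B
t=21: ready={B} → run B
t=22: ready={B} → run B
t=23: ready={B} → run B
t=24: ready={B} → run B
t=25: (idle)
t=26: (idle)
t=27: (idle)

context switches = 5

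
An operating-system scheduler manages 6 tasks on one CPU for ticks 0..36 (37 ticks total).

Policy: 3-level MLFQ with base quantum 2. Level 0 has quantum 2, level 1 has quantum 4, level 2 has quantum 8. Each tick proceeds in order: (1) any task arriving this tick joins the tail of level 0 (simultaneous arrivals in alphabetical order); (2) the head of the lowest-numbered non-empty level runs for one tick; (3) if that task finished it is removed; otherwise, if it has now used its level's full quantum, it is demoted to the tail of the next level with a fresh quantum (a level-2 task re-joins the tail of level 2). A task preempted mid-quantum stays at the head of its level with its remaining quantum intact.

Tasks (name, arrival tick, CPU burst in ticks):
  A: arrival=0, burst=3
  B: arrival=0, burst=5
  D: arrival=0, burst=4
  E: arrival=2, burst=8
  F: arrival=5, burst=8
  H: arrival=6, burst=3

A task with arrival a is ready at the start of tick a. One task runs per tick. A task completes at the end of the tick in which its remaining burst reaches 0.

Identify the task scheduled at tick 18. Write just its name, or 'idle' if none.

t=0: L0/L1/L2 = ABD/-/- → run A
t=1: L0/L1/L2 = ABD/-/- → run A
t=2: L0/L1/L2 = BDE/A/- → run B
t=3: L0/L1/L2 = BDE/A/- → run B
t=4: L0/L1/L2 = DE/AB/- → run D
t=5: L0/L1/L2 = DEF/AB/- → run D
t=6: L0/L1/L2 = EFH/ABD/- → run E
t=7: L0/L1/L2 = EFH/ABD/- → run E
t=8: L0/L1/L2 = FH/ABDE/- → run F
t=9: L0/L1/L2 = FH/ABDE/- → run F
t=10: L0/L1/L2 = H/ABDEF/- → run H
t=11: L0/L1/L2 = H/ABDEF/- → run H
t=12: L0/L1/L2 = -/ABDEFH/- → run A
t=13: L0/L1/L2 = -/BDEFH/- → run B
t=14: L0/L1/L2 = -/BDEFH/- → run B
t=15: L0/L1/L2 = -/BDEFH/- → run B
t=16: L0/L1/L2 = -/DEFH/- → run D
t=17: L0/L1/L2 = -/DEFH/- → run D
t=18: L0/L1/L2 = -/EFH/- → run E
t=19: L0/L1/L2 = -/EFH/- → run E
t=20: L0/L1/L2 = -/EFH/- → run E
t=21: L0/L1/L2 = -/EFH/- → run E
t=22: L0/L1/L2 = -/FH/E → run F
t=23: L0/L1/L2 = -/FH/E → run F
t=24: L0/L1/L2 = -/FH/E → run F
t=25: L0/L1/L2 = -/FH/E → run F
t=26: L0/L1/L2 = -/H/EF → run H
t=27: L0/L1/L2 = -/-/EF → run E
t=28: L0/L1/L2 = -/-/EF → run E
t=29: L0/L1/L2 = -/-/F → run F
t=30: L0/L1/L2 = -/-/F → run F
t=31: (idle)
t=32: (idle)
t=33: (idle)
t=34: (idle)
t=35: (idle)
t=36: (idle)

running at tick 18 = E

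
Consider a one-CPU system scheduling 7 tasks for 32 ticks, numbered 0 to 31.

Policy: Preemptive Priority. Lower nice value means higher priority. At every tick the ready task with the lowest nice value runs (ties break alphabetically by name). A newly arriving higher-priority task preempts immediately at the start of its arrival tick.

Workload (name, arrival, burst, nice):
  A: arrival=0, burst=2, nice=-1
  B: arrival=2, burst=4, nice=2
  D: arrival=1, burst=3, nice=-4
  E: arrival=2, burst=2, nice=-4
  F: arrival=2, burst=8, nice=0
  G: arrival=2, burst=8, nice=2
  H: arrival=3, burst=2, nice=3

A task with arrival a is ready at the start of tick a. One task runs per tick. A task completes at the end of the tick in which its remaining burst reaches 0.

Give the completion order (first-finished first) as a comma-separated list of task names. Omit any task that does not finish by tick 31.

t=0: ready={A} → run A
t=1: ready={A,D} → run D
t=2: ready={A,B,D,E,F,G} → run D
t=3: ready={A,B,D,E,F,G,H} → run D
t=4: ready={A,B,E,F,G,H} → run E
t=5: ready={A,B,E,F,G,H} → run E
t=6: ready={A,B,F,G,H} → run A
t=7: ready={B,F,G,H} → run F
t=8: ready={B,F,G,H} → run F
t=9: ready={B,F,G,H} → run F
t=10: ready={B,F,G,H} → run F
t=11: ready={B,F,G,H} → run F
t=12: ready={B,F,G,H} → run F
t=13: ready={B,F,G,H} → run F
t=14: ready={B,F,G,H} → run F
t=15: ready={B,G,H} → run B
t=16: ready={B,G,H} → run B
t=17: ready={B,G,H} → run B
t=18: ready={B,G,H} → run B
t=19: ready={G,H} → run G
t=20: ready={G,H} → run G
t=21: ready={G,H} → run G
t=22: ready={G,H} → run G
t=23: ready={G,H} → run G
t=24: ready={G,H} → run G
t=25: ready={G,H} → run G
t=26: ready={G,H} → run G
t=27: ready={H} → run H
t=28: ready={H} → run H
t=29: (idle)
t=30: (idle)
t=31: (idle)

completion order = D, E, A, F, B, G, H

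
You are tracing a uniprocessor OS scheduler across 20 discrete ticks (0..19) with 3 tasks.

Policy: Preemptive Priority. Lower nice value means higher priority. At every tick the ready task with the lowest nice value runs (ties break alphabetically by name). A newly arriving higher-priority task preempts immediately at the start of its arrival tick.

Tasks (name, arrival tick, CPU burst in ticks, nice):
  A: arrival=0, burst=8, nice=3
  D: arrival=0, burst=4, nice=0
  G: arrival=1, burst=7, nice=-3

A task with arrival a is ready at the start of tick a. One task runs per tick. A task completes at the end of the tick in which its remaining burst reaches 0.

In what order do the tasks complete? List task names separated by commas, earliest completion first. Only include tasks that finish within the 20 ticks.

t=0: ready={A,D} → run D
t=1: ready={A,D,G} → run G
t=2: ready={A,D,G} → run G
t=3: ready={A,D,G} → run G
t=4: ready={A,D,G} → run G
t=5: ready={A,D,G} → run G
t=6: ready={A,D,G} → run G
t=7: ready={A,D,G} → run G
t=8: ready={A,D} → run D
t=9: ready={A,D} → run D
t=10: ready={A,D} → run D
t=11: ready={A} → run A
t=12: ready={A} → run A
t=13: ready={A} → run A
t=14: ready={A} → run A
t=15: ready={A} → run A
t=16: ready={A} → run A
t=17: ready={A} → run A
t=18: ready={A} → run A
t=19: (idle)

completion order = G, D, A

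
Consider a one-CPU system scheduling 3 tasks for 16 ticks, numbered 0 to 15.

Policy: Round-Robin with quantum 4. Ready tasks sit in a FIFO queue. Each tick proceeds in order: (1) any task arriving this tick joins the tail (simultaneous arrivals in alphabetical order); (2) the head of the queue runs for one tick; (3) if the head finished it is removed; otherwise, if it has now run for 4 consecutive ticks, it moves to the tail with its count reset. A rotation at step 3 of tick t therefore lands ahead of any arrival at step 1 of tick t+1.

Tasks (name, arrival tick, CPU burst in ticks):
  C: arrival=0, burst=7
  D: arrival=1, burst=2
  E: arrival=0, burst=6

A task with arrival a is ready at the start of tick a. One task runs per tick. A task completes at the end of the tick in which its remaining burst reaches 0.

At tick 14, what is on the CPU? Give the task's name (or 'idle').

running at tick 14 = E

t=0: queue=[C,E] q_used=0 → run C
t=1: queue=[C,E,D] q_used=1 → run C
t=2: queue=[C,E,D] q_used=2 → run C
t=3: queue=[C,E,D] q_used=3 → run C
t=4: queue=[E,D,C] q_used=0 → run E
t=5: queue=[E,D,C] q_used=1 → run E
t=6: queue=[E,D,C] q_used=2 → run E
t=7: queue=[E,D,C] q_used=3 → run E
t=8: queue=[D,C,E] q_used=0 → run D
t=9: queue=[D,C,E] q_used=1 → run D
t=10: queue=[C,E] q_used=0 → run C
t=11: queue=[C,E] q_used=1 → run C
t=12: queue=[C,E] q_used=2 → run C
t=13: queue=[E] q_used=0 → run E
t=14: queue=[E] q_used=1 → run E
t=15: (idle)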